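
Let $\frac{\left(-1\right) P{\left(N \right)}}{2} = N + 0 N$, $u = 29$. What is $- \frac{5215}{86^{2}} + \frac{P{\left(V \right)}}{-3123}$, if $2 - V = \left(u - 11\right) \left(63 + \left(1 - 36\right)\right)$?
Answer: $- \frac{23712029}{23097708} \approx -1.0266$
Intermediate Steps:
$V = -502$ ($V = 2 - \left(29 - 11\right) \left(63 + \left(1 - 36\right)\right) = 2 - 18 \left(63 - 35\right) = 2 - 18 \cdot 28 = 2 - 504 = -502$)
$P{\left(N \right)} = - 2 N$ ($P{\left(N \right)} = - 2 \left(N + 0 N\right) = - 2 \left(N + 0\right) = - 2 N$)
$- \frac{5215}{86^{2}} + \frac{P{\left(V \right)}}{-3123} = - \frac{5215}{86^{2}} + \frac{\left(-2\right) \left(-502\right)}{-3123} = - \frac{5215}{7396} + 1004 \left(- \frac{1}{3123}\right) = \left(-5215\right) \frac{1}{7396} - \frac{1004}{3123} = - \frac{5215}{7396} - \frac{1004}{3123} = - \frac{23712029}{23097708}$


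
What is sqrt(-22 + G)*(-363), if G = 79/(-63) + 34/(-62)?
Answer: -121*I*sqrt(10087462)/217 ≈ -1771.0*I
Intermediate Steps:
G = -3520/1953 (G = 79*(-1/63) + 34*(-1/62) = -79/63 - 17/31 = -3520/1953 ≈ -1.8024)
sqrt(-22 + G)*(-363) = sqrt(-22 - 3520/1953)*(-363) = sqrt(-46486/1953)*(-363) = (I*sqrt(10087462)/651)*(-363) = -121*I*sqrt(10087462)/217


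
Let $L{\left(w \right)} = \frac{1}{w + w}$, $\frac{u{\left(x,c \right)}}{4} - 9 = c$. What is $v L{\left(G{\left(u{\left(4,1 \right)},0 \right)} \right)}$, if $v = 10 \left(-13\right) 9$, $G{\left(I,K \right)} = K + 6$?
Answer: $- \frac{195}{2} \approx -97.5$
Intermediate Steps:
$u{\left(x,c \right)} = 36 + 4 c$
$G{\left(I,K \right)} = 6 + K$
$L{\left(w \right)} = \frac{1}{2 w}$
$v = -1170$ ($v = \left(-130\right) 9 = -1170$)
$v L{\left(G{\left(u{\left(4,1 \right)},0 \right)} \right)} = - 1170 \frac{1}{2 \left(6 + 0\right)} = - 1170 \frac{1}{2 \cdot 6} = - 1170 \cdot \frac{1}{2} \cdot \frac{1}{6} = \left(-1170\right) \frac{1}{12} = - \frac{195}{2}$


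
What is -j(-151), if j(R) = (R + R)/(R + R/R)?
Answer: -151/75 ≈ -2.0133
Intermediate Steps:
j(R) = 2*R/(1 + R) (j(R) = (2*R)/(R + 1) = (2*R)/(1 + R) = 2*R/(1 + R))
-j(-151) = -2*(-151)/(1 - 151) = -2*(-151)/(-150) = -2*(-151)*(-1)/150 = -1*151/75 = -151/75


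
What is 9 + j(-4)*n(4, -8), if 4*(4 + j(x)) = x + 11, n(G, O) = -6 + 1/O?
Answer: 729/32 ≈ 22.781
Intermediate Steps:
j(x) = -5/4 + x/4 (j(x) = -4 + (x + 11)/4 = -4 + (11 + x)/4 = -4 + (11/4 + x/4) = -5/4 + x/4)
9 + j(-4)*n(4, -8) = 9 + (-5/4 + (1/4)*(-4))*(-6 + 1/(-8)) = 9 + (-5/4 - 1)*(-6 - 1/8) = 9 - 9/4*(-49/8) = 9 + 441/32 = 729/32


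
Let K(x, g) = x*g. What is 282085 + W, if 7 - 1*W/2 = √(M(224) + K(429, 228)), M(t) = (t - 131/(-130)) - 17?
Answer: 282099 - √1656538130/65 ≈ 2.8147e+5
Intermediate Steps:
K(x, g) = g*x
M(t) = -2079/130 + t (M(t) = (t - 131*(-1/130)) - 17 = (t + 131/130) - 17 = (131/130 + t) - 17 = -2079/130 + t)
W = 14 - √1656538130/65 (W = 14 - 2*√((-2079/130 + 224) + 228*429) = 14 - 2*√(27041/130 + 97812) = 14 - √1656538130/65 ≈ -612.16)
282085 + W = 282085 + (14 - √1656538130/65) = 282099 - √1656538130/65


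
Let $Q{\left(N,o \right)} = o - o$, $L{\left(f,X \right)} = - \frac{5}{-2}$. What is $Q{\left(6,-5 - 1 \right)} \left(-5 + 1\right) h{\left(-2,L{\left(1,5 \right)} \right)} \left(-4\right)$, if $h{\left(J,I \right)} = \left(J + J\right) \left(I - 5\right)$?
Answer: $0$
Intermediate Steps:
$L{\left(f,X \right)} = \frac{5}{2}$ ($L{\left(f,X \right)} = \left(-5\right) \left(- \frac{1}{2}\right) = \frac{5}{2}$)
$h{\left(J,I \right)} = 2 J \left(-5 + I\right)$
$Q{\left(N,o \right)} = 0$
$Q{\left(6,-5 - 1 \right)} \left(-5 + 1\right) h{\left(-2,L{\left(1,5 \right)} \right)} \left(-4\right) = 0 \left(-5 + 1\right) 2 \left(-2\right) \left(-5 + \frac{5}{2}\right) \left(-4\right) = 0 \left(-4\right) 2 \left(-2\right) \left(- \frac{5}{2}\right) \left(-4\right) = 0 \cdot 10 \left(-4\right) = 0 \left(-4\right) = 0$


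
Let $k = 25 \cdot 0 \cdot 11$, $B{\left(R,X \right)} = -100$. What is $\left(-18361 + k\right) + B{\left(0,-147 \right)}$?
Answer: $-18461$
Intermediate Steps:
$k = 0$ ($k = 0 \cdot 11 = 0$)
$\left(-18361 + k\right) + B{\left(0,-147 \right)} = \left(-18361 + 0\right) - 100 = -18361 - 100 = -18461$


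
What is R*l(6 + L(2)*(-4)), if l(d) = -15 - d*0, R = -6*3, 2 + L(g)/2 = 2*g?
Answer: 270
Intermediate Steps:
L(g) = -4 + 4*g (L(g) = -4 + 2*(2*g) = -4 + 4*g)
R = -18
l(d) = -15 (l(d) = -15 - 1*0 = -15 + 0 = -15)
R*l(6 + L(2)*(-4)) = -18*(-15) = 270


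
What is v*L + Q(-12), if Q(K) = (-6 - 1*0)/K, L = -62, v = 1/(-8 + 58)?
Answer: -37/50 ≈ -0.74000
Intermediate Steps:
v = 1/50 ≈ 0.020000
Q(K) = -6/K (Q(K) = (-6 + 0)/K = -6/K)
v*L + Q(-12) = (1/50)*(-62) - 6/(-12) = -31/25 - 6*(-1/12) = -31/25 + ½ = -37/50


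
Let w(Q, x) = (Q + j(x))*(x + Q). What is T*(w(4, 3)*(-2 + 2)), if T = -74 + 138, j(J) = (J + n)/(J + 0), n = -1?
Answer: 0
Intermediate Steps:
j(J) = (-1 + J)/J (j(J) = (J - 1)/(J + 0) = (-1 + J)/J)
w(Q, x) = (Q + x)*(Q + (-1 + x)/x) (w(Q, x) = (Q + (-1 + x)/x)*(x + Q) = (Q + (-1 + x)/x)*(Q + x) = (Q + x)*(Q + (-1 + x)/x))
T = 64
T*(w(4, 3)*(-2 + 2)) = 64*((-1 + 4 + 3 + 4**2 + 4*3 - 1*4/3)*(-2 + 2)) = 64*((-1 + 4 + 3 + 16 + 12 - 1*4*1/3)*0) = 64*((-1 + 4 + 3 + 16 + 12 - 4/3)*0) = 64*((98/3)*0) = 64*0 = 0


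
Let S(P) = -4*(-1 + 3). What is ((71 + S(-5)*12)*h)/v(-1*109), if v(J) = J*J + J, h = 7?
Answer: -175/11772 ≈ -0.014866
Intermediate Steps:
S(P) = -8 (S(P) = -4*2 = -8)
v(J) = J + J² (v(J) = J² + J = J + J²)
((71 + S(-5)*12)*h)/v(-1*109) = ((71 - 8*12)*7)/(((-1*109)*(1 - 1*109))) = ((71 - 96)*7)/((-109*(1 - 109))) = (-25*7)/((-109*(-108))) = -175/11772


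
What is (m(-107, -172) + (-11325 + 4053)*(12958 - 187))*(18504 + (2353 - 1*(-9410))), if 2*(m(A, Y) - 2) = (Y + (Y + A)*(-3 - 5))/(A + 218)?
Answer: -104003947452420/37 ≈ -2.8109e+12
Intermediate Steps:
m(A, Y) = 2 + (-8*A - 7*Y)/(2*(218 + A)) (m(A, Y) = 2 + ((Y + (Y + A)*(-3 - 5))/(A + 218))/2 = 2 + ((Y + (A + Y)*(-8))/(218 + A))/2 = 2 + ((Y + (-8*A - 8*Y))/(218 + A))/2 = 2 + ((-8*A - 7*Y)/(218 + A))/2 = 2 + (-8*A - 7*Y)/(2*(218 + A)))
(m(-107, -172) + (-11325 + 4053)*(12958 - 187))*(18504 + (2353 - 1*(-9410))) = ((872 - 7*(-172) - 4*(-107))/(2*(218 - 107)) + (-11325 + 4053)*(12958 - 187))*(18504 + (2353 - 1*(-9410))) = ((1/2)*(872 + 1204 + 428)/111 - 7272*12771)*(18504 + (2353 + 9410)) = ((1/2)*(1/111)*2504 - 92870712)*(18504 + 11763) = (1252/111 - 92870712)*30267 = -10308647780/111*30267 = -104003947452420/37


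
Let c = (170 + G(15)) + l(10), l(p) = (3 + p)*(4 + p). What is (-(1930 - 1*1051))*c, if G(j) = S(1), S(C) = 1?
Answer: -310287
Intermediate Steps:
G(j) = 1
c = 353 (c = (170 + 1) + (12 + 10**2 + 7*10) = 171 + (12 + 100 + 70) = 171 + 182 = 353)
(-(1930 - 1*1051))*c = -(1930 - 1*1051)*353 = -(1930 - 1051)*353 = -1*879*353 = -879*353 = -310287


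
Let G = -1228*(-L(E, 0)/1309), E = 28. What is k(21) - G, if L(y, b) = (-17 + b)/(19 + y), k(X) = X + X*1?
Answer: 153226/3619 ≈ 42.339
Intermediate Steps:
k(X) = 2*X (k(X) = X + X = 2*X)
L(y, b) = (-17 + b)/(19 + y)
G = -1228/3619 (G = -1228*(-(-17 + 0)/(1309*(19 + 28))) = -1228/((-1309/(-17/47))) = -1228/((-1309*(-47/17))) = -1228/3619 ≈ -0.33932)
k(21) - G = 2*21 - 1*(-1228/3619) = 42 + 1228/3619 = 153226/3619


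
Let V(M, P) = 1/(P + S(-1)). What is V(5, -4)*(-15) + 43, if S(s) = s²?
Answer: 48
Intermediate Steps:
V(M, P) = 1/(1 + P) (V(M, P) = 1/(P + (-1)²) = 1/(P + 1) = 1/(1 + P))
V(5, -4)*(-15) + 43 = -15/(1 - 4) + 43 = -15/(-3) + 43 = -⅓*(-15) + 43 = 5 + 43 = 48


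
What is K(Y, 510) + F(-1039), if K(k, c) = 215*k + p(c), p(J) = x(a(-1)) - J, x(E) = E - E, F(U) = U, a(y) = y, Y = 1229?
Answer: 262686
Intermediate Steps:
x(E) = 0
p(J) = -J (p(J) = 0 - J = -J)
K(k, c) = -c + 215*k (K(k, c) = 215*k - c = -c + 215*k)
K(Y, 510) + F(-1039) = (-1*510 + 215*1229) - 1039 = (-510 + 264235) - 1039 = 263725 - 1039 = 262686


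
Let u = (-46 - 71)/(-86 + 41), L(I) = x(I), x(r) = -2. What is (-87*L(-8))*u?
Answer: 2262/5 ≈ 452.40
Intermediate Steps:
L(I) = -2
u = 13/5 (u = -117/(-45) = -117*(-1/45) = 13/5 ≈ 2.6000)
(-87*L(-8))*u = -87*(-2)*(13/5) = 174*(13/5) = 2262/5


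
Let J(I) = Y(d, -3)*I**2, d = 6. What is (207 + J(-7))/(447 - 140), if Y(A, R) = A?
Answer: 501/307 ≈ 1.6319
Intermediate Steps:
J(I) = 6*I**2
(207 + J(-7))/(447 - 140) = (207 + 6*(-7)**2)/(447 - 140) = (207 + 6*49)/307 = (207 + 294)*(1/307) = 501*(1/307) = 501/307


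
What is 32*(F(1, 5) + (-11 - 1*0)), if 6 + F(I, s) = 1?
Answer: -512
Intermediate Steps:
F(I, s) = -5 (F(I, s) = -6 + 1 = -5)
32*(F(1, 5) + (-11 - 1*0)) = 32*(-5 + (-11 - 1*0)) = 32*(-5 + (-11 + 0)) = 32*(-5 - 11) = 32*(-16) = -512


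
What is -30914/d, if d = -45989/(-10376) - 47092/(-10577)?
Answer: -3392717274128/975052245 ≈ -3479.5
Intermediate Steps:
d = 975052245/109746952 (d = -45989*(-1/10376) - 47092*(-1/10577) = 45989/10376 + 47092/10577 = 975052245/109746952 ≈ 8.8846)
-30914/d = -30914/975052245/109746952 = -30914*109746952/975052245 = -3392717274128/975052245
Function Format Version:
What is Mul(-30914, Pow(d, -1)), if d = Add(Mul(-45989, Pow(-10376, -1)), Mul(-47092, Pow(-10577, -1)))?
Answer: Rational(-3392717274128, 975052245) ≈ -3479.5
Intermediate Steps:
d = Rational(975052245, 109746952) (d = Add(Mul(-45989, Rational(-1, 10376)), Mul(-47092, Rational(-1, 10577))) = Add(Rational(45989, 10376), Rational(47092, 10577)) = Rational(975052245, 109746952) ≈ 8.8846)
Mul(-30914, Pow(d, -1)) = Mul(-30914, Pow(Rational(975052245, 109746952), -1)) = Mul(-30914, Rational(109746952, 975052245)) = Rational(-3392717274128, 975052245)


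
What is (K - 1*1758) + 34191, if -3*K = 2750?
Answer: 94549/3 ≈ 31516.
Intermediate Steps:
K = -2750/3 (K = -⅓*2750 = -2750/3 ≈ -916.67)
(K - 1*1758) + 34191 = (-2750/3 - 1*1758) + 34191 = (-2750/3 - 1758) + 34191 = -8024/3 + 34191 = 94549/3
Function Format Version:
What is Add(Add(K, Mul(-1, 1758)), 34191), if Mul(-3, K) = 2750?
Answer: Rational(94549, 3) ≈ 31516.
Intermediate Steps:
K = Rational(-2750, 3) (K = Mul(Rational(-1, 3), 2750) = Rational(-2750, 3) ≈ -916.67)
Add(Add(K, Mul(-1, 1758)), 34191) = Add(Add(Rational(-2750, 3), Mul(-1, 1758)), 34191) = Add(Add(Rational(-2750, 3), -1758), 34191) = Add(Rational(-8024, 3), 34191) = Rational(94549, 3)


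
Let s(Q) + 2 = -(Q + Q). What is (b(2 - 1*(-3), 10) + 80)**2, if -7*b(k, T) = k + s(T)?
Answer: 332929/49 ≈ 6794.5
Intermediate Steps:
s(Q) = -2 - 2*Q (s(Q) = -2 - (Q + Q) = -2 - 2*Q)
b(k, T) = 2/7 - k/7 + 2*T/7 (b(k, T) = -(k + (-2 - 2*T))/7 = -(-2 + k - 2*T)/7 = 2/7 - k/7 + 2*T/7)
(b(2 - 1*(-3), 10) + 80)**2 = ((2/7 - (2 - 1*(-3))/7 + (2/7)*10) + 80)**2 = ((2/7 - (2 + 3)/7 + 20/7) + 80)**2 = ((2/7 - 1/7*5 + 20/7) + 80)**2 = ((2/7 - 5/7 + 20/7) + 80)**2 = (17/7 + 80)**2 = (577/7)**2 = 332929/49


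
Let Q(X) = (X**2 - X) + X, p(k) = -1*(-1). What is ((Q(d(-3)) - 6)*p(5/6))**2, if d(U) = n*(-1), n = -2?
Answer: 4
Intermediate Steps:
p(k) = 1
d(U) = 2 (d(U) = -2*(-1) = 2)
Q(X) = X**2
((Q(d(-3)) - 6)*p(5/6))**2 = ((2**2 - 6)*1)**2 = ((4 - 6)*1)**2 = (-2*1)**2 = (-2)**2 = 4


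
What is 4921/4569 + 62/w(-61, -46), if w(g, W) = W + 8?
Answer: -48140/86811 ≈ -0.55454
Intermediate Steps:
w(g, W) = 8 + W
4921/4569 + 62/w(-61, -46) = 4921/4569 + 62/(8 - 46) = 4921*(1/4569) + 62/(-38) = 4921/4569 + 62*(-1/38) = 4921/4569 - 31/19 = -48140/86811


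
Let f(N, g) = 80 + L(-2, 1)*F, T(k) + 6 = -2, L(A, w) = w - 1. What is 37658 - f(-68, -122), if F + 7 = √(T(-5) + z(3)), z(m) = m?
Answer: 0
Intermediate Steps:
L(A, w) = -1 + w
T(k) = -8 (T(k) = -6 - 2 = -8)
F = -7 + I*√5 (F = -7 + √(-8 + 3) = -7 + √(-5) = -7 + I*√5 ≈ -7.0 + 2.2361*I)
f(N, g) = 80 (f(N, g) = 80 + (-1 + 1)*(-7 + I*√5) = 80 + 0*(-7 + I*√5) = 80 + 0 = 80)
37658 - f(-68, -122) = 37658 - 1*80 = 37658 - 80 = 37578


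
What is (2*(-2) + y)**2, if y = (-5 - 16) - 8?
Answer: 1089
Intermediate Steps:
y = -29 (y = -21 - 8 = -29)
(2*(-2) + y)**2 = (2*(-2) - 29)**2 = (-4 - 29)**2 = (-33)**2 = 1089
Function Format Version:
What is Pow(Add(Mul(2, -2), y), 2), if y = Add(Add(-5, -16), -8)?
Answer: 1089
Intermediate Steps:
y = -29 (y = Add(-21, -8) = -29)
Pow(Add(Mul(2, -2), y), 2) = Pow(Add(Mul(2, -2), -29), 2) = Pow(Add(-4, -29), 2) = Pow(-33, 2) = 1089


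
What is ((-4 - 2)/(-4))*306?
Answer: 459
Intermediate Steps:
((-4 - 2)/(-4))*306 = -6*(-¼)*306 = (3/2)*306 = 459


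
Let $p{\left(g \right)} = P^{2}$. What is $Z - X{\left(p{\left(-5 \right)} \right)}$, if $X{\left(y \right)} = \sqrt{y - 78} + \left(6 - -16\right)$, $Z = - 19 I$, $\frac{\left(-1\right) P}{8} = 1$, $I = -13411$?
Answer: $254787 - i \sqrt{14} \approx 2.5479 \cdot 10^{5} - 3.7417 i$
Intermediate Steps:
$P = -8$ ($P = \left(-8\right) 1 = -8$)
$p{\left(g \right)} = 64$ ($p{\left(g \right)} = \left(-8\right)^{2} = 64$)
$Z = 254809$ ($Z = - 19 \left(-13411\right) = \left(-1\right) \left(-254809\right) = 254809$)
$X{\left(y \right)} = 22 + \sqrt{-78 + y}$ ($X{\left(y \right)} = \sqrt{-78 + y} + \left(6 + 16\right) = \sqrt{-78 + y} + 22 = 22 + \sqrt{-78 + y}$)
$Z - X{\left(p{\left(-5 \right)} \right)} = 254809 - \left(22 + \sqrt{-78 + 64}\right) = 254809 - \left(22 + \sqrt{-14}\right) = 254809 - \left(22 + i \sqrt{14}\right) = 254787 - i \sqrt{14}$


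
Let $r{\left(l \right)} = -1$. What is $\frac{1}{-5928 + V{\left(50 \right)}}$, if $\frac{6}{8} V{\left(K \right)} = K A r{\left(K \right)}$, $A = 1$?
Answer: $- \frac{3}{17984} \approx -0.00016682$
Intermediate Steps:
$V{\left(K \right)} = - \frac{4 K}{3}$ ($V{\left(K \right)} = \frac{4 K 1 \left(-1\right)}{3} = \frac{4 K \left(-1\right)}{3} = \frac{4 \left(- K\right)}{3} = - \frac{4 K}{3}$)
$\frac{1}{-5928 + V{\left(50 \right)}} = \frac{1}{-5928 - \frac{200}{3}} = \frac{1}{- \frac{17984}{3}} = - \frac{3}{17984}$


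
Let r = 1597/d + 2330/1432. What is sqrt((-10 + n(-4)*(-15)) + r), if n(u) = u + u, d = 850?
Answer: sqrt(105104766593)/30430 ≈ 10.654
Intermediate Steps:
n(u) = 2*u
r = 1066851/304300 (r = 1597/850 + 2330/1432 = 1597*(1/850) + 2330*(1/1432) = 1597/850 + 1165/716 = 1066851/304300 ≈ 3.5059)
sqrt((-10 + n(-4)*(-15)) + r) = sqrt((-10 + (2*(-4))*(-15)) + 1066851/304300) = sqrt((-10 - 8*(-15)) + 1066851/304300) = sqrt((-10 + 120) + 1066851/304300) = sqrt(110 + 1066851/304300) = sqrt(34539851/304300) = sqrt(105104766593)/30430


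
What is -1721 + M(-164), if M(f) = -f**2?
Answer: -28617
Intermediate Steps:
-1721 + M(-164) = -1721 - 1*(-164)**2 = -1721 - 1*26896 = -1721 - 26896 = -28617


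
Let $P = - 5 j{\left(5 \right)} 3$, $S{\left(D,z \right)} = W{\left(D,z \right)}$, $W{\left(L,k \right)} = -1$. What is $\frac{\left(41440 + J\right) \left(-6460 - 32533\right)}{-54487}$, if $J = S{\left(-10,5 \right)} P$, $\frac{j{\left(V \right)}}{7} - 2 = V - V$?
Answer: $\frac{1624058450}{54487} \approx 29806.0$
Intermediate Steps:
$S{\left(D,z \right)} = -1$
$j{\left(V \right)} = 14$ ($j{\left(V \right)} = 14 + 7 \left(V - V\right) = 14 + 7 \cdot 0 = 14 + 0 = 14$)
$P = -210$ ($P = \left(-5\right) 14 \cdot 3 = \left(-70\right) 3 = -210$)
$J = 210$ ($J = \left(-1\right) \left(-210\right) = 210$)
$\frac{\left(41440 + J\right) \left(-6460 - 32533\right)}{-54487} = \frac{\left(41440 + 210\right) \left(-6460 - 32533\right)}{-54487} = 41650 \left(-38993\right) \left(- \frac{1}{54487}\right) = \left(-1624058450\right) \left(- \frac{1}{54487}\right) = \frac{1624058450}{54487}$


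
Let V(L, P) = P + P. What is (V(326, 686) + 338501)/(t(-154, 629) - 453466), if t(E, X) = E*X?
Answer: -113291/183444 ≈ -0.61758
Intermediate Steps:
V(L, P) = 2*P
(V(326, 686) + 338501)/(t(-154, 629) - 453466) = (2*686 + 338501)/(-154*629 - 453466) = (1372 + 338501)/(-96866 - 453466) = 339873/(-550332) = 339873*(-1/550332) = -113291/183444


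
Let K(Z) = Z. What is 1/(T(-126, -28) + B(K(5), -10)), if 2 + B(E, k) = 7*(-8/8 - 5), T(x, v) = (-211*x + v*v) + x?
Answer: 1/27200 ≈ 3.6765e-5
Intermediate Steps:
T(x, v) = v² - 210*x (T(x, v) = (-211*x + v²) + x = (v² - 211*x) + x = v² - 210*x)
B(E, k) = -44 (B(E, k) = -2 + 7*(-8/8 - 5) = -2 + 7*(-8*⅛ - 5) = -2 + 7*(-1 - 5) = -2 + 7*(-6) = -2 - 42 = -44)
1/(T(-126, -28) + B(K(5), -10)) = 1/(((-28)² - 210*(-126)) - 44) = 1/((784 + 26460) - 44) = 1/(27244 - 44) = 1/27200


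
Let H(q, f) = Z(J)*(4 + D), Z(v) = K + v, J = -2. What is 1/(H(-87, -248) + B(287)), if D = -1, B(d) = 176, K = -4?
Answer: 1/158 ≈ 0.0063291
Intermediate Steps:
Z(v) = -4 + v
H(q, f) = -18 (H(q, f) = (-4 - 2)*(4 - 1) = -6*3 = -18)
1/(H(-87, -248) + B(287)) = 1/(-18 + 176) = 1/158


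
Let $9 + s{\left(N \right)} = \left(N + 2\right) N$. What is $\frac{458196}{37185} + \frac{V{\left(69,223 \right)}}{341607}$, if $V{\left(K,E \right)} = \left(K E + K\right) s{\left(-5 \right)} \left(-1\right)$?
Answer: $\frac{2429755124}{201629465} \approx 12.051$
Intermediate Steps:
$s{\left(N \right)} = -9 + N \left(2 + N\right)$ ($s{\left(N \right)} = -9 + \left(N + 2\right) N = -9 + \left(2 + N\right) N = -9 + N \left(2 + N\right)$)
$V{\left(K,E \right)} = - 6 K - 6 E K$ ($V{\left(K,E \right)} = \left(K E + K\right) \left(-9 + \left(-5\right)^{2} + 2 \left(-5\right)\right) \left(-1\right) = \left(E K + K\right) \left(-9 + 25 - 10\right) \left(-1\right) = \left(K + E K\right) 6 \left(-1\right) = \left(6 K + 6 E K\right) \left(-1\right) = - 6 K - 6 E K$)
$\frac{458196}{37185} + \frac{V{\left(69,223 \right)}}{341607} = \frac{458196}{37185} + \frac{\left(-6\right) 69 \left(1 + 223\right)}{341607} = 458196 \cdot \frac{1}{37185} + \left(-6\right) 69 \cdot 224 \cdot \frac{1}{341607} = \frac{152732}{12395} - \frac{4416}{16267} = \frac{2429755124}{201629465}$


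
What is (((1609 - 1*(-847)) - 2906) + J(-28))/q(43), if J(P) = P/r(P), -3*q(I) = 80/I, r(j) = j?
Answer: 57921/80 ≈ 724.01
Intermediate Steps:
q(I) = -80/(3*I)
J(P) = 1 (J(P) = P/P = 1)
(((1609 - 1*(-847)) - 2906) + J(-28))/q(43) = (((1609 - 1*(-847)) - 2906) + 1)/((-80/3/43)) = (((1609 + 847) - 2906) + 1)/((-80/3*1/43)) = ((2456 - 2906) + 1)/(-80/129) = (-450 + 1)*(-129/80) = -449*(-129/80) = 57921/80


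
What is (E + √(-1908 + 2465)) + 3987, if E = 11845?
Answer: 15832 + √557 ≈ 15856.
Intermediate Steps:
(E + √(-1908 + 2465)) + 3987 = (11845 + √(-1908 + 2465)) + 3987 = (11845 + √557) + 3987 = 15832 + √557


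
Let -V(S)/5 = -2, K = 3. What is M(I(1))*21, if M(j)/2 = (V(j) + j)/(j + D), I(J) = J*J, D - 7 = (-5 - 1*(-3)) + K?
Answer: 154/3 ≈ 51.333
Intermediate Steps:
D = 8 (D = 7 + ((-5 - 1*(-3)) + 3) = 7 + ((-5 + 3) + 3) = 7 + (-2 + 3) = 7 + 1 = 8)
V(S) = 10 (V(S) = -5*(-2) = 10)
I(J) = J²
M(j) = 2*(10 + j)/(8 + j) (M(j) = 2*((10 + j)/(j + 8)) = 2*((10 + j)/(8 + j)) = 2*(10 + j)/(8 + j))
M(I(1))*21 = (2*(10 + 1²)/(8 + 1²))*21 = (2*(10 + 1)/(8 + 1))*21 = (2*11/9)*21 = (2*(⅑)*11)*21 = (22/9)*21 = 154/3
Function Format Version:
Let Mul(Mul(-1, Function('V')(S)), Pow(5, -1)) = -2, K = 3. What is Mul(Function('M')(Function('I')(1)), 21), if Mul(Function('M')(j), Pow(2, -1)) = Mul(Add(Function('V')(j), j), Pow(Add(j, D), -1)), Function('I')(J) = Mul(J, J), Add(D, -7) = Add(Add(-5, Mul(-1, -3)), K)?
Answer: Rational(154, 3) ≈ 51.333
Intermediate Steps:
D = 8 (D = Add(7, Add(Add(-5, Mul(-1, -3)), 3)) = Add(7, Add(Add(-5, 3), 3)) = Add(7, Add(-2, 3)) = Add(7, 1) = 8)
Function('V')(S) = 10 (Function('V')(S) = Mul(-5, -2) = 10)
Function('I')(J) = Pow(J, 2)
Function('M')(j) = Mul(2, Pow(Add(8, j), -1), Add(10, j)) (Function('M')(j) = Mul(2, Mul(Add(10, j), Pow(Add(j, 8), -1))) = Mul(2, Mul(Add(10, j), Pow(Add(8, j), -1))) = Mul(2, Mul(Pow(Add(8, j), -1), Add(10, j))) = Mul(2, Pow(Add(8, j), -1), Add(10, j)))
Mul(Function('M')(Function('I')(1)), 21) = Mul(Mul(2, Pow(Add(8, Pow(1, 2)), -1), Add(10, Pow(1, 2))), 21) = Mul(Mul(2, Pow(Add(8, 1), -1), Add(10, 1)), 21) = Mul(Mul(2, Pow(9, -1), 11), 21) = Mul(Mul(2, Rational(1, 9), 11), 21) = Mul(Rational(22, 9), 21) = Rational(154, 3)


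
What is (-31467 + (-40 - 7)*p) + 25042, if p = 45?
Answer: -8540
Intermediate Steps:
(-31467 + (-40 - 7)*p) + 25042 = (-31467 + (-40 - 7)*45) + 25042 = (-31467 - 47*45) + 25042 = (-31467 - 2115) + 25042 = -33582 + 25042 = -8540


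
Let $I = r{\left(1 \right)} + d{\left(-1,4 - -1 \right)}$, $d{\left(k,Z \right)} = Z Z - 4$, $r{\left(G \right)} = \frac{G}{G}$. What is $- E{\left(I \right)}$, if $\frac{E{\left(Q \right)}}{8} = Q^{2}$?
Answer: $-3872$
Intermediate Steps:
$r{\left(G \right)} = 1$
$d{\left(k,Z \right)} = -4 + Z^{2}$ ($d{\left(k,Z \right)} = Z^{2} - 4 = -4 + Z^{2}$)
$I = 22$ ($I = 1 - \left(4 - \left(4 - -1\right)^{2}\right) = 1 - \left(4 - \left(4 + 1\right)^{2}\right) = 1 - \left(4 - 5^{2}\right) = 1 + \left(-4 + 25\right) = 1 + 21 = 22$)
$E{\left(Q \right)} = 8 Q^{2}$
$- E{\left(I \right)} = - 8 \cdot 22^{2} = - 8 \cdot 484 = \left(-1\right) 3872 = -3872$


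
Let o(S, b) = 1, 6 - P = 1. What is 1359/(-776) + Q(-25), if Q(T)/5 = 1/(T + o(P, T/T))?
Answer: -2281/1164 ≈ -1.9596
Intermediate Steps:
P = 5 (P = 6 - 1*1 = 6 - 1 = 5)
Q(T) = 5/(1 + T) (Q(T) = 5/(T + 1) = 5/(1 + T))
1359/(-776) + Q(-25) = 1359/(-776) + 5/(1 - 25) = 1359*(-1/776) + 5/(-24) = -1359/776 + 5*(-1/24) = -1359/776 - 5/24 = -2281/1164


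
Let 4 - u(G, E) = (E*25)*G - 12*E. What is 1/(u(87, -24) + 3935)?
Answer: 1/55851 ≈ 1.7905e-5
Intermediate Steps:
u(G, E) = 4 + 12*E - 25*E*G (u(G, E) = 4 - ((E*25)*G - 12*E) = 4 - ((25*E)*G - 12*E) = 4 - (25*E*G - 12*E) = 4 - (-12*E + 25*E*G) = 4 + (12*E - 25*E*G) = 4 + 12*E - 25*E*G)
1/(u(87, -24) + 3935) = 1/((4 + 12*(-24) - 25*(-24)*87) + 3935) = 1/((4 - 288 + 52200) + 3935) = 1/(51916 + 3935) = 1/55851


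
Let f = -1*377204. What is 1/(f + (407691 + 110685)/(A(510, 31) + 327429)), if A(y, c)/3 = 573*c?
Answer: -63453/23934639016 ≈ -2.6511e-6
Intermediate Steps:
A(y, c) = 1719*c (A(y, c) = 3*(573*c) = 1719*c)
f = -377204
1/(f + (407691 + 110685)/(A(510, 31) + 327429)) = 1/(-377204 + (407691 + 110685)/(1719*31 + 327429)) = 1/(-377204 + 518376/(53289 + 327429)) = 1/(-377204 + 518376/380718) = 1/(-377204 + 518376*(1/380718)) = 1/(-377204 + 86396/63453) = 1/(-23934639016/63453) = -63453/23934639016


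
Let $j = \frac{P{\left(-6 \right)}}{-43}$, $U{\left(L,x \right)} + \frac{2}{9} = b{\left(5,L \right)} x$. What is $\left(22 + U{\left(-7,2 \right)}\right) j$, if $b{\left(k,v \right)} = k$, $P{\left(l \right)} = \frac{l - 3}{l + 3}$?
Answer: $- \frac{286}{129} \approx -2.2171$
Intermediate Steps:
$P{\left(l \right)} = \frac{-3 + l}{3 + l}$
$U{\left(L,x \right)} = - \frac{2}{9} + 5 x$
$j = - \frac{3}{43}$ ($j = \frac{\frac{1}{3 - 6} \left(-3 - 6\right)}{-43} = \frac{1}{-3} \left(-9\right) \left(- \frac{1}{43}\right) = \left(- \frac{1}{3}\right) \left(-9\right) \left(- \frac{1}{43}\right) = 3 \left(- \frac{1}{43}\right) = - \frac{3}{43} \approx -0.069767$)
$\left(22 + U{\left(-7,2 \right)}\right) j = \left(22 + \left(- \frac{2}{9} + 5 \cdot 2\right)\right) \left(- \frac{3}{43}\right) = \left(22 + \left(- \frac{2}{9} + 10\right)\right) \left(- \frac{3}{43}\right) = \left(22 + \frac{88}{9}\right) \left(- \frac{3}{43}\right) = \frac{286}{9} \left(- \frac{3}{43}\right) = - \frac{286}{129}$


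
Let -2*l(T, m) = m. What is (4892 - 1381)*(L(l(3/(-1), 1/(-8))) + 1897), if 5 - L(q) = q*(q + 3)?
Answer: 1709375993/256 ≈ 6.6772e+6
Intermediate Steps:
l(T, m) = -m/2
L(q) = 5 - q*(3 + q) (L(q) = 5 - q*(q + 3) = 5 - q*(3 + q))
(4892 - 1381)*(L(l(3/(-1), 1/(-8))) + 1897) = (4892 - 1381)*((5 - (-½/(-8))² - (-3)/(2*(-8))) + 1897) = 3511*((5 - (-½*(-⅛))² - (-3)*(-1)/(2*8)) + 1897) = 3511*((5 - (1/16)² - 3*1/16) + 1897) = 3511*((5 - 1*1/256 - 3/16) + 1897) = 3511*((5 - 1/256 - 3/16) + 1897) = 3511*(1231/256 + 1897) = 3511*(486863/256) = 1709375993/256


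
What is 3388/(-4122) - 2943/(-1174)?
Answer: 4076767/2419614 ≈ 1.6849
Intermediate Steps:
3388/(-4122) - 2943/(-1174) = 3388*(-1/4122) - 2943*(-1/1174) = -1694/2061 + 2943/1174 = 4076767/2419614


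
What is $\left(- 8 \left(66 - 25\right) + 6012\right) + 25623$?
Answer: $31307$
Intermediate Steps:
$\left(- 8 \left(66 - 25\right) + 6012\right) + 25623 = \left(\left(-8\right) 41 + 6012\right) + 25623 = \left(-328 + 6012\right) + 25623 = 5684 + 25623 = 31307$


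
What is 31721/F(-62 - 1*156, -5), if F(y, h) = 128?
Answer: 31721/128 ≈ 247.82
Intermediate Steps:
31721/F(-62 - 1*156, -5) = 31721/128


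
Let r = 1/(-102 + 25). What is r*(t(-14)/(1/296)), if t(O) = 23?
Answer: -6808/77 ≈ -88.416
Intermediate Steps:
r = -1/77 (r = 1/(-77) = -1/77 ≈ -0.012987)
r*(t(-14)/(1/296)) = -23/(77*(1/296)) = -23/(77*1/296) = -23*296/77 = -1/77*6808 = -6808/77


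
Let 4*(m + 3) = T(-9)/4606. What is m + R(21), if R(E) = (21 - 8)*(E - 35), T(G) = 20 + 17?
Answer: -3408403/18424 ≈ -185.00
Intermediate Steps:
T(G) = 37
R(E) = -455 + 13*E (R(E) = 13*(-35 + E) = -455 + 13*E)
m = -55235/18424 (m = -3 + (37/4606)/4 = -3 + (37*(1/4606))/4 = -3 + (¼)*(37/4606) = -3 + 37/18424 = -55235/18424 ≈ -2.9980)
m + R(21) = -55235/18424 + (-455 + 13*21) = -55235/18424 + (-455 + 273) = -55235/18424 - 182 = -3408403/18424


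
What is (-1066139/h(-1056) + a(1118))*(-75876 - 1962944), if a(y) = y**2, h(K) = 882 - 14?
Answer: -78921840628795/31 ≈ -2.5459e+12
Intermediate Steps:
h(K) = 868
(-1066139/h(-1056) + a(1118))*(-75876 - 1962944) = (-1066139/868 + 1118**2)*(-75876 - 1962944) = (-1066139*1/868 + 1249924)*(-2038820) = (-1066139/868 + 1249924)*(-2038820) = (1083867893/868)*(-2038820) = -78921840628795/31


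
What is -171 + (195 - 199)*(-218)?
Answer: 701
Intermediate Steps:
-171 + (195 - 199)*(-218) = -171 - 4*(-218) = -171 + 872 = 701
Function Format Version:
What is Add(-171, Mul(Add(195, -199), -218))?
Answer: 701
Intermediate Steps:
Add(-171, Mul(Add(195, -199), -218)) = Add(-171, Mul(-4, -218)) = Add(-171, 872) = 701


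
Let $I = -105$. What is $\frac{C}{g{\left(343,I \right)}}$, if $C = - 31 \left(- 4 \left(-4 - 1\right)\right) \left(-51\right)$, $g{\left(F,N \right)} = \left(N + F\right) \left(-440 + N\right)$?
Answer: $- \frac{186}{763} \approx -0.24377$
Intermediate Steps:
$g{\left(F,N \right)} = \left(-440 + N\right) \left(F + N\right)$ ($g{\left(F,N \right)} = \left(F + N\right) \left(-440 + N\right) = \left(-440 + N\right) \left(F + N\right)$)
$C = 31620$ ($C = - 31 \left(\left(-4\right) \left(-5\right)\right) \left(-51\right) = \left(-31\right) 20 \left(-51\right) = \left(-620\right) \left(-51\right) = 31620$)
$\frac{C}{g{\left(343,I \right)}} = \frac{31620}{\left(-105\right)^{2} - 150920 - -46200 + 343 \left(-105\right)} = \frac{31620}{11025 - 150920 + 46200 - 36015} = \frac{31620}{-129710} = 31620 \left(- \frac{1}{129710}\right) = - \frac{186}{763}$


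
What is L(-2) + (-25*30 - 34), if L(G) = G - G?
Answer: -784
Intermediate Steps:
L(G) = 0
L(-2) + (-25*30 - 34) = 0 + (-25*30 - 34) = 0 + (-750 - 34) = 0 - 784 = -784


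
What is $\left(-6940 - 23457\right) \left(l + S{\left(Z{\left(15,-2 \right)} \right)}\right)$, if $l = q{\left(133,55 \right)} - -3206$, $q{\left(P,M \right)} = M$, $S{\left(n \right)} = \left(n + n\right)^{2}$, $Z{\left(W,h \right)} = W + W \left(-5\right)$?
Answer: $-536841417$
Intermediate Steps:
$Z{\left(W,h \right)} = - 4 W$ ($Z{\left(W,h \right)} = W - 5 W = - 4 W$)
$S{\left(n \right)} = 4 n^{2}$ ($S{\left(n \right)} = \left(2 n\right)^{2} = 4 n^{2}$)
$l = 3261$ ($l = 55 - -3206 = 55 + 3206 = 3261$)
$\left(-6940 - 23457\right) \left(l + S{\left(Z{\left(15,-2 \right)} \right)}\right) = \left(-6940 - 23457\right) \left(3261 + 4 \left(\left(-4\right) 15\right)^{2}\right) = - 30397 \left(3261 + 4 \left(-60\right)^{2}\right) = - 30397 \left(3261 + 4 \cdot 3600\right) = - 30397 \left(3261 + 14400\right) = \left(-30397\right) 17661 = -536841417$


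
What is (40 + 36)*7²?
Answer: 3724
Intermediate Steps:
(40 + 36)*7² = 76*49 = 3724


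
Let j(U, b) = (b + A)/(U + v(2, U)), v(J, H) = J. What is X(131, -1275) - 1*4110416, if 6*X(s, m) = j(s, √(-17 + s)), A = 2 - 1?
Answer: -3280111967/798 + √114/798 ≈ -4.1104e+6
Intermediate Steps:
A = 1
j(U, b) = (1 + b)/(2 + U) (j(U, b) = (b + 1)/(U + 2) = (1 + b)/(2 + U))
X(s, m) = (1 + √(-17 + s))/(6*(2 + s)) (X(s, m) = ((1 + √(-17 + s))/(2 + s))/6 = (1 + √(-17 + s))/(6*(2 + s)))
X(131, -1275) - 1*4110416 = (1 + √(-17 + 131))/(6*(2 + 131)) - 1*4110416 = (⅙)*(1 + √114)/133 - 4110416 = (⅙)*(1/133)*(1 + √114) - 4110416 = (1/798 + √114/798) - 4110416 = -3280111967/798 + √114/798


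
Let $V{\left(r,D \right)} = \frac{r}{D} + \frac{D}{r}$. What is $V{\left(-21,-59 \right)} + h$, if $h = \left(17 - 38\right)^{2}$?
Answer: $\frac{550321}{1239} \approx 444.17$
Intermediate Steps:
$V{\left(r,D \right)} = \frac{D}{r} + \frac{r}{D}$
$h = 441$ ($h = \left(-21\right)^{2} = 441$)
$V{\left(-21,-59 \right)} + h = \left(- \frac{59}{-21} - \frac{21}{-59}\right) + 441 = \left(\left(-59\right) \left(- \frac{1}{21}\right) - - \frac{21}{59}\right) + 441 = \left(\frac{59}{21} + \frac{21}{59}\right) + 441 = \frac{3922}{1239} + 441 = \frac{550321}{1239}$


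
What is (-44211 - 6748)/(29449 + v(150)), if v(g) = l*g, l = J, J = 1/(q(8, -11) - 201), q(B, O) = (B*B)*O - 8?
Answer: -46525567/26886787 ≈ -1.7304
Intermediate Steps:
q(B, O) = -8 + O*B² (q(B, O) = B²*O - 8 = O*B² - 8 = -8 + O*B²)
J = -1/913 (J = 1/((-8 - 11*8²) - 201) = 1/((-8 - 11*64) - 201) = 1/((-8 - 704) - 201) = 1/(-712 - 201) = 1/(-913) = -1/913 ≈ -0.0010953)
l = -1/913 ≈ -0.0010953
v(g) = -g/913
(-44211 - 6748)/(29449 + v(150)) = (-44211 - 6748)/(29449 - 1/913*150) = -50959/(29449 - 150/913) = -50959/26886787/913 = -50959*913/26886787 = -46525567/26886787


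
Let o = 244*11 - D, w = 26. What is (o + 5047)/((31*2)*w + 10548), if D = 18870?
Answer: -11139/12160 ≈ -0.91604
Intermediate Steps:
o = -16186 (o = 244*11 - 1*18870 = 2684 - 18870 = -16186)
(o + 5047)/((31*2)*w + 10548) = (-16186 + 5047)/((31*2)*26 + 10548) = -11139/(62*26 + 10548) = -11139/(1612 + 10548) = -11139/12160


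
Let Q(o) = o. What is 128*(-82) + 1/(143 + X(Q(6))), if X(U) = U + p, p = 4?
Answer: -1605887/153 ≈ -10496.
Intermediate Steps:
X(U) = 4 + U (X(U) = U + 4 = 4 + U)
128*(-82) + 1/(143 + X(Q(6))) = 128*(-82) + 1/(143 + (4 + 6)) = -10496 + 1/(143 + 10) = -10496 + 1/153 = -1605887/153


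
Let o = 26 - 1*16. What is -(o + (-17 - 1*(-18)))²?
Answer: -121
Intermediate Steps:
o = 10 (o = 26 - 16 = 10)
-(o + (-17 - 1*(-18)))² = -(10 + (-17 - 1*(-18)))² = -(10 + (-17 + 18))² = -(10 + 1)² = -1*11² = -1*121 = -121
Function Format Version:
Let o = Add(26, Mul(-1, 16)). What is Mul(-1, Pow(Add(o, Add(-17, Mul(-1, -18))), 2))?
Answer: -121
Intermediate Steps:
o = 10 (o = Add(26, -16) = 10)
Mul(-1, Pow(Add(o, Add(-17, Mul(-1, -18))), 2)) = Mul(-1, Pow(Add(10, Add(-17, Mul(-1, -18))), 2)) = Mul(-1, Pow(Add(10, Add(-17, 18)), 2)) = Mul(-1, Pow(Add(10, 1), 2)) = Mul(-1, Pow(11, 2)) = Mul(-1, 121) = -121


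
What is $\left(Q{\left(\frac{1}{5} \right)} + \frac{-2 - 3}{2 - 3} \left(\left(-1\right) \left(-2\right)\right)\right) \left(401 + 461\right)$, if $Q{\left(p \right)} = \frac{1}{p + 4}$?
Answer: $\frac{185330}{21} \approx 8825.2$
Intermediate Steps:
$Q{\left(p \right)} = \frac{1}{4 + p}$
$\left(Q{\left(\frac{1}{5} \right)} + \frac{-2 - 3}{2 - 3} \left(\left(-1\right) \left(-2\right)\right)\right) \left(401 + 461\right) = \left(\frac{1}{4 + \frac{1}{5}} + \frac{-2 - 3}{2 - 3} \left(\left(-1\right) \left(-2\right)\right)\right) \left(401 + 461\right) = \left(\frac{1}{4 + \frac{1}{5}} + - \frac{5}{-1} \cdot 2\right) 862 = \left(\frac{1}{\frac{21}{5}} + \left(-5\right) \left(-1\right) 2\right) 862 = \left(\frac{5}{21} + 5 \cdot 2\right) 862 = \left(\frac{5}{21} + 10\right) 862 = \frac{215}{21} \cdot 862 = \frac{185330}{21}$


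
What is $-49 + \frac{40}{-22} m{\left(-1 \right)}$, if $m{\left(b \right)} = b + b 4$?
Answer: $- \frac{439}{11} \approx -39.909$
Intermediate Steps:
$m{\left(b \right)} = 5 b$ ($m{\left(b \right)} = b + 4 b = 5 b$)
$-49 + \frac{40}{-22} m{\left(-1 \right)} = -49 + \frac{40}{-22} \cdot 5 \left(-1\right) = -49 + 40 \left(- \frac{1}{22}\right) \left(-5\right) = -49 - - \frac{100}{11} = -49 + \frac{100}{11} = - \frac{439}{11}$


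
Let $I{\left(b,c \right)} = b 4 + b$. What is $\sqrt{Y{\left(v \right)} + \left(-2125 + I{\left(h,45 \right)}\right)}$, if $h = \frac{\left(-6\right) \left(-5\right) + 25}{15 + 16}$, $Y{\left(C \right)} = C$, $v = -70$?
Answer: $\frac{3 i \sqrt{233430}}{31} \approx 46.756 i$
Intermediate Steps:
$h = \frac{55}{31}$ ($h = \frac{30 + 25}{31} = 55 \cdot \frac{1}{31} = \frac{55}{31} \approx 1.7742$)
$I{\left(b,c \right)} = 5 b$ ($I{\left(b,c \right)} = 4 b + b = 5 b$)
$\sqrt{Y{\left(v \right)} + \left(-2125 + I{\left(h,45 \right)}\right)} = \sqrt{-70 + \left(-2125 + 5 \cdot \frac{55}{31}\right)} = \sqrt{-70 + \left(-2125 + \frac{275}{31}\right)} = \sqrt{-70 - \frac{65600}{31}} = \sqrt{- \frac{67770}{31}} = \frac{3 i \sqrt{233430}}{31}$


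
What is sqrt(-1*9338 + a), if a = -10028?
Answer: I*sqrt(19366) ≈ 139.16*I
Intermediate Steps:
sqrt(-1*9338 + a) = sqrt(-1*9338 - 10028) = sqrt(-9338 - 10028) = sqrt(-19366) = I*sqrt(19366)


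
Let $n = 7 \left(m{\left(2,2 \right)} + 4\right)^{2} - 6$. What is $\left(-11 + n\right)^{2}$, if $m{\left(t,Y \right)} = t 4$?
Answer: $982081$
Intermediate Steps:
$m{\left(t,Y \right)} = 4 t$
$n = 1002$ ($n = 7 \left(4 \cdot 2 + 4\right)^{2} - 6 = 7 \left(8 + 4\right)^{2} - 6 = 7 \cdot 12^{2} - 6 = 7 \cdot 144 - 6 = 1008 - 6 = 1002$)
$\left(-11 + n\right)^{2} = \left(-11 + 1002\right)^{2} = 991^{2} = 982081$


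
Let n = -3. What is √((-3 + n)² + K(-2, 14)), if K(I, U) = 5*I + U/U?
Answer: 3*√3 ≈ 5.1962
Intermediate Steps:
K(I, U) = 1 + 5*I (K(I, U) = 5*I + 1 = 1 + 5*I)
√((-3 + n)² + K(-2, 14)) = √((-3 - 3)² + (1 + 5*(-2))) = √((-6)² + (1 - 10)) = √(36 - 9) = √27 = 3*√3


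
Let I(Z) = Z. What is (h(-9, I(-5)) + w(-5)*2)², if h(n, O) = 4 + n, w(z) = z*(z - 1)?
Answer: 3025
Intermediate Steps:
w(z) = z*(-1 + z)
(h(-9, I(-5)) + w(-5)*2)² = ((4 - 9) - 5*(-1 - 5)*2)² = (-5 - 5*(-6)*2)² = (-5 + 30*2)² = (-5 + 60)² = 55² = 3025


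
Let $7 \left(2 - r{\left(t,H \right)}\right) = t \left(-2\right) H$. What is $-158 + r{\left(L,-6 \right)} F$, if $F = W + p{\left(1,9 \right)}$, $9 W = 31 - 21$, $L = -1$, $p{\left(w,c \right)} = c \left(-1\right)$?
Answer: $- \frac{11800}{63} \approx -187.3$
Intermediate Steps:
$p{\left(w,c \right)} = - c$
$r{\left(t,H \right)} = 2 + \frac{2 H t}{7}$ ($r{\left(t,H \right)} = 2 - \frac{t \left(-2\right) H}{7} = 2 - \frac{- 2 t H}{7} = 2 - \frac{\left(-2\right) H t}{7} = 2 + \frac{2 H t}{7}$)
$W = \frac{10}{9}$ ($W = \frac{31 - 21}{9} = \frac{1}{9} \cdot 10 = \frac{10}{9} \approx 1.1111$)
$F = - \frac{71}{9}$ ($F = \frac{10}{9} - 9 = - \frac{71}{9} \approx -7.8889$)
$-158 + r{\left(L,-6 \right)} F = -158 + \left(2 + \frac{2}{7} \left(-6\right) \left(-1\right)\right) \left(- \frac{71}{9}\right) = -158 + \left(2 + \frac{12}{7}\right) \left(- \frac{71}{9}\right) = -158 + \frac{26}{7} \left(- \frac{71}{9}\right) = -158 - \frac{1846}{63} = - \frac{11800}{63}$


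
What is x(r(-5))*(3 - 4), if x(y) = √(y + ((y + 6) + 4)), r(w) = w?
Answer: 0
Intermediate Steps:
x(y) = √(10 + 2*y) (x(y) = √(y + ((6 + y) + 4)) = √(y + (10 + y)) = √(10 + 2*y))
x(r(-5))*(3 - 4) = √(10 + 2*(-5))*(3 - 4) = √(10 - 10)*(-1) = √0*(-1) = 0*(-1) = 0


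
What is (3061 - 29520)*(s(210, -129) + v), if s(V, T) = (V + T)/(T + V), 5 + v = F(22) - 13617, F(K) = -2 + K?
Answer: 359868859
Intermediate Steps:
v = -13602 (v = -5 + ((-2 + 22) - 13617) = -5 + (20 - 13617) = -5 - 13597 = -13602)
s(V, T) = 1 (s(V, T) = (T + V)/(T + V) = 1)
(3061 - 29520)*(s(210, -129) + v) = (3061 - 29520)*(1 - 13602) = -26459*(-13601) = 359868859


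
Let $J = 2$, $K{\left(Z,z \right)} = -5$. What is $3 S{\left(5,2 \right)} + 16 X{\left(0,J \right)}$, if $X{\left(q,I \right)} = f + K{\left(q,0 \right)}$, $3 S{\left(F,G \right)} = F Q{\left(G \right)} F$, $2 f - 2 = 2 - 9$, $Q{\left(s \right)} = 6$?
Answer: $30$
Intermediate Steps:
$f = - \frac{5}{2}$ ($f = 1 + \frac{2 - 9}{2} = 1 + \frac{1}{2} \left(-7\right) = 1 - \frac{7}{2} = - \frac{5}{2} \approx -2.5$)
$S{\left(F,G \right)} = 2 F^{2}$ ($S{\left(F,G \right)} = \frac{F 6 F}{3} = \frac{6 F F}{3} = \frac{6 F^{2}}{3} = 2 F^{2}$)
$X{\left(q,I \right)} = - \frac{15}{2}$ ($X{\left(q,I \right)} = - \frac{5}{2} - 5 = - \frac{15}{2}$)
$3 S{\left(5,2 \right)} + 16 X{\left(0,J \right)} = 3 \cdot 2 \cdot 5^{2} + 16 \left(- \frac{15}{2}\right) = 3 \cdot 2 \cdot 25 - 120 = 3 \cdot 50 - 120 = 150 - 120 = 30$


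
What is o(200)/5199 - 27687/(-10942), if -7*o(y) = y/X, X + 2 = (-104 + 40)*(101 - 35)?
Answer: 2129087344183/841422391278 ≈ 2.5303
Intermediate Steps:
X = -4226 (X = -2 + (-104 + 40)*(101 - 35) = -2 - 64*66 = -2 - 4224 = -4226)
o(y) = y/29582 (o(y) = -y/(7*(-4226)) = -y*(-1)/(7*4226) = -(-1)*y/29582 = y/29582)
o(200)/5199 - 27687/(-10942) = ((1/29582)*200)/5199 - 27687/(-10942) = (100/14791)*(1/5199) - 27687*(-1/10942) = 100/76898409 + 27687/10942 = 2129087344183/841422391278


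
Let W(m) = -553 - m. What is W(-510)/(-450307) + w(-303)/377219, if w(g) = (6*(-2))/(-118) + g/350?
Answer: 327847117511/3507698956211450 ≈ 9.3465e-5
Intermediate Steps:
w(g) = 6/59 + g/350 (w(g) = -12*(-1/118) + g*(1/350) = 6/59 + g/350)
W(-510)/(-450307) + w(-303)/377219 = (-553 - 1*(-510))/(-450307) + (6/59 + (1/350)*(-303))/377219 = (-553 + 510)*(-1/450307) + (6/59 - 303/350)*(1/377219) = -43*(-1/450307) - 15777/20650*1/377219 = 43/450307 - 15777/7789572350 = 327847117511/3507698956211450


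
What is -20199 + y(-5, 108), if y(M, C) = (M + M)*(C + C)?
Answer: -22359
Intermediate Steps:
y(M, C) = 4*C*M (y(M, C) = (2*M)*(2*C) = 4*C*M)
-20199 + y(-5, 108) = -20199 + 4*108*(-5) = -20199 - 2160 = -22359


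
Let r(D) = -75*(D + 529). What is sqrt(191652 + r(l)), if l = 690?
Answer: sqrt(100227) ≈ 316.59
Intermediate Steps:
r(D) = -39675 - 75*D (r(D) = -75*(529 + D) = -39675 - 75*D)
sqrt(191652 + r(l)) = sqrt(191652 + (-39675 - 75*690)) = sqrt(191652 + (-39675 - 51750)) = sqrt(191652 - 91425) = sqrt(100227)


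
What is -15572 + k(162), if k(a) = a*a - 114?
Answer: 10558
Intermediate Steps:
k(a) = -114 + a² (k(a) = a² - 114 = -114 + a²)
-15572 + k(162) = -15572 + (-114 + 162²) = -15572 + (-114 + 26244) = -15572 + 26130 = 10558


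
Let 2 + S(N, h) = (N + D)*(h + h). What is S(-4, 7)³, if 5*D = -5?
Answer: -373248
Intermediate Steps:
D = -1 (D = (⅕)*(-5) = -1)
S(N, h) = -2 + 2*h*(-1 + N) (S(N, h) = -2 + (N - 1)*(h + h) = -2 + (-1 + N)*(2*h) = -2 + 2*h*(-1 + N))
S(-4, 7)³ = (-2 - 2*7 + 2*(-4)*7)³ = (-2 - 14 - 56)³ = (-72)³ = -373248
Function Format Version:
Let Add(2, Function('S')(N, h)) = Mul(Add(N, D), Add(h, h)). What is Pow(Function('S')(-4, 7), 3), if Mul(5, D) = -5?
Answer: -373248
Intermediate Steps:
D = -1 (D = Mul(Rational(1, 5), -5) = -1)
Function('S')(N, h) = Add(-2, Mul(2, h, Add(-1, N))) (Function('S')(N, h) = Add(-2, Mul(Add(N, -1), Add(h, h))) = Add(-2, Mul(Add(-1, N), Mul(2, h))) = Add(-2, Mul(2, h, Add(-1, N))))
Pow(Function('S')(-4, 7), 3) = Pow(Add(-2, Mul(-2, 7), Mul(2, -4, 7)), 3) = Pow(Add(-2, -14, -56), 3) = Pow(-72, 3) = -373248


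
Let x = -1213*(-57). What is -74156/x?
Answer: -74156/69141 ≈ -1.0725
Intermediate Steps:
x = 69141
-74156/x = -74156/69141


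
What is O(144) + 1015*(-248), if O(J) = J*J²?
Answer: 2734264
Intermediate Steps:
O(J) = J³
O(144) + 1015*(-248) = 144³ + 1015*(-248) = 2985984 - 251720 = 2734264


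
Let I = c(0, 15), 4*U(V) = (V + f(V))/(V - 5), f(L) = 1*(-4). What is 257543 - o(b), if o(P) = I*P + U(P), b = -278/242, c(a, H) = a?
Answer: 766447345/2976 ≈ 2.5754e+5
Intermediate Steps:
f(L) = -4
b = -139/121 (b = -278*1/242 = -139/121 ≈ -1.1488)
U(V) = (-4 + V)/(4*(-5 + V)) (U(V) = ((V - 4)/(V - 5))/4 = ((-4 + V)/(-5 + V))/4 = (-4 + V)/(4*(-5 + V)))
I = 0
o(P) = (-4 + P)/(4*(-5 + P)) (o(P) = 0*P + (-4 + P)/(4*(-5 + P)) = 0 + (-4 + P)/(4*(-5 + P)) = (-4 + P)/(4*(-5 + P)))
257543 - o(b) = 257543 - (-4 - 139/121)/(4*(-5 - 139/121)) = 257543 - (-623)/(4*(-744/121)*121) = 257543 - (-121)*(-623)/(4*744*121) = 257543 - 1*623/2976 = 257543 - 623/2976 = 766447345/2976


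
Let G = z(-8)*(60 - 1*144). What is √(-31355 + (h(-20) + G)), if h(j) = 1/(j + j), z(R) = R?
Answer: 3*I*√1363690/20 ≈ 175.17*I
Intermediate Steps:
h(j) = 1/(2*j)
G = 672 (G = -8*(60 - 1*144) = -8*(60 - 144) = -8*(-84) = 672)
√(-31355 + (h(-20) + G)) = √(-31355 + ((½)/(-20) + 672)) = √(-31355 + ((½)*(-1/20) + 672)) = √(-31355 + (-1/40 + 672)) = √(-31355 + 26879/40) = √(-1227321/40) = 3*I*√1363690/20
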